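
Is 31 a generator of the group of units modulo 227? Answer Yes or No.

φ(227) = 227 − 1 = 226 = 2 · 113.
Test 31^(226/q) mod 227 for each prime factor q of 226:
31^113 ≡ 226 (mod 227)  [q = 2: ≢ 1 ✓]
31^2 ≡ 53 (mod 227)  [q = 113: ≢ 1 ✓]
All checks pass, so 31 has order 226 and is a primitive root modulo 227.

Yes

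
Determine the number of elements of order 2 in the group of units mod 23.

1

φ(23) = 23 − 1 = 22 = 2 · 11.
(Z/23Z)^× is cyclic (|G| = 22); a cyclic group of order m has exactly φ(d) elements of each order d | m, and none otherwise.
2 | 22, and φ(2) = 2 − 1 = 1.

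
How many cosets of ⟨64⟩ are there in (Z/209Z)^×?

12

Since 64 ∈ (Z/209Z)^×, its order divides φ(209) = φ(11·19) = (11−1)·(19−1) = 10·18 = 180 = 2^2 · 3^2 · 5.
Divisors of 180: 1, 2, 3, 4, 5, 6, 9, 10, 12, 15, 18, 20, 30, 36, 45, 60, 90, 180.
Evaluate successive powers at the divisors of 180:
64^1 ≡ 64
64^2 ≡ 125
64^3 ≡ 58
64^4 ≡ 159
64^5 ≡ 144
64^6 ≡ 20
64^9 ≡ 115
64^10 ≡ 45
64^12 ≡ 191
64^15 ≡ 1
The order of 64 is 15, so the subgroup it generates has 15 elements.
[(Z/209Z)^× : ⟨64⟩] = 180/15 = 12.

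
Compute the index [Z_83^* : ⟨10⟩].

2

By Lagrange's theorem, ord_83(10) divides φ(83) = 83 − 1 = 82 = 2 · 41.
Divisors of 82: 1, 2, 41, 82.
Evaluate successive powers at the divisors of 82:
10^1 ≡ 10 (mod 83)
10^2 ≡ 17 (mod 83)
10^41 ≡ 1 (mod 83) ✓
The order of 10 is 41, so the subgroup it generates has 41 elements.
Index = |(Z/83Z)^×| / |⟨10⟩| = 82 / 41 = 2.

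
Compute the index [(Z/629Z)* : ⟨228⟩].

36

By Lagrange's theorem, ord_629(228) divides φ(629) = φ(17·37) = (17−1)·(37−1) = 16·36 = 576 = 2^6 · 3^2.
Divisors of 576: 1, 2, 3, 4, 6, 8, 9, 12, 16, 18, 24, 32, 36, 48, 64, 72, 96, 144, 192, 288, 576.
Evaluate successive powers at the divisors of 576:
228^1 ≡ 228
228^2 ≡ 406
228^3 ≡ 105
228^4 ≡ 38
228^6 ≡ 332
228^8 ≡ 186
228^9 ≡ 265
228^12 ≡ 149
228^16 ≡ 1
Thus |⟨228⟩| = ord(228) = 16.
The index is φ(629) / ord(228) = 576 / 16 = 36.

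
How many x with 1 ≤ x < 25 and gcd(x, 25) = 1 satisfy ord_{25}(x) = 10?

φ(25) = φ(5^2) = 5·(5−1) = 20 = 2^2 · 5.
(Z/25Z)^× is cyclic (|G| = 20); a cyclic group of order m has exactly φ(d) elements of each order d | m, and none otherwise.
10 = 2 · 5 divides 20, and φ(10) = 4.

4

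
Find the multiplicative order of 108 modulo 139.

138

The order of 108 must divide φ(139) = 139 − 1 = 138 = 2 · 3 · 23.
Divisors of 138: 1, 2, 3, 6, 23, 46, 69, 138.
Test each divisor d:
108^1 ≡ 108 (mod 139)
108^2 ≡ 127 (mod 139)
108^3 ≡ 94 (mod 139)
108^6 ≡ 79 (mod 139)
108^23 ≡ 43 (mod 139)
108^46 ≡ 42 (mod 139)
108^69 ≡ 138 (mod 139)
108^138 ≡ 1 (mod 139) ✓
Hence ord(108) = 138.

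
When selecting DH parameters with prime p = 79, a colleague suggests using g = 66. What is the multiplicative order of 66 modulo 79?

ord(66) | φ(79) = 79 − 1 = 78 = 2 · 3 · 13.
Divisors of 78: 1, 2, 3, 6, 13, 26, 39, 78.
Evaluate successive powers at the divisors of 78:
66^1 ≡ 66
66^2 ≡ 11
66^3 ≡ 15
66^6 ≡ 67
66^13 ≡ 24
66^26 ≡ 23
66^39 ≡ 78
66^78 ≡ 1
Hence ord(66) = 78.

78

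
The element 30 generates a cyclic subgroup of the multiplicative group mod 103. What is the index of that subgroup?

6

The order of 30 must divide φ(103) = 103 − 1 = 102 = 2 · 3 · 17.
Divisors of 102: 1, 2, 3, 6, 17, 34, 51, 102.
Evaluate successive powers at the divisors of 102:
30^1 ≡ 30
30^2 ≡ 76
30^3 ≡ 14
30^6 ≡ 93
30^17 ≡ 1
Thus |⟨30⟩| = ord(30) = 17.
Index = |(Z/103Z)^×| / |⟨30⟩| = 102 / 17 = 6.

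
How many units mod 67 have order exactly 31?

0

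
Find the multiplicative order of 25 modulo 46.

11

The order of 25 must divide φ(46) = φ(2)·φ(23) = 1·22 = 22 = 2 · 11.
Divisors of 22: 1, 2, 11, 22.
Compute 25^d (mod 46) for the divisors d until we hit 1:
25^1 ≡ 25 (mod 46)
25^2 ≡ 27 (mod 46)
25^11 ≡ 1 (mod 46) ✓
The smallest such exponent is 11, so the order of 25 is 11.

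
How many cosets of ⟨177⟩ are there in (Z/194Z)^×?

1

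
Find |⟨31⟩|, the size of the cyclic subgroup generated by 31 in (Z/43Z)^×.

By Lagrange's theorem, ord_43(31) divides φ(43) = 43 − 1 = 42 = 2 · 3 · 7.
Divisors of 42: 1, 2, 3, 6, 7, 14, 21, 42.
Test each divisor d:
31^1 ≡ 31 (mod 43)
31^2 ≡ 15 (mod 43)
31^3 ≡ 35 (mod 43)
31^6 ≡ 21 (mod 43)
31^7 ≡ 6 (mod 43)
31^14 ≡ 36 (mod 43)
31^21 ≡ 1 (mod 43) ✓
The smallest such exponent is 21, so the order of 31 is 21.

21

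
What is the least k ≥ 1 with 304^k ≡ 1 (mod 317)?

316

By Lagrange's theorem, ord_317(304) divides φ(317) = 317 − 1 = 316 = 2^2 · 79.
Divisors of 316: 1, 2, 4, 79, 158, 316.
Compute 304^d (mod 317) for the divisors d until we hit 1:
304^1 ≡ 304 (mod 317)
304^2 ≡ 169 (mod 317)
304^4 ≡ 31 (mod 317)
304^79 ≡ 114 (mod 317)
304^158 ≡ 316 (mod 317)
304^316 ≡ 1 (mod 317) ✓
The smallest such exponent is 316, so the order of 304 is 316.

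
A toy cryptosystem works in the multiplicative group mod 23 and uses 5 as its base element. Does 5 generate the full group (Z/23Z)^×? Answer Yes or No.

Yes

φ(23) = 23 − 1 = 22 = 2 · 11.
It suffices to check that the order of 5 is not a proper divisor of 22: compute 5^(22/q) for q ∈ {2, 11}.
5^11 ≡ 22 (mod 23)  [q = 2: ≢ 1 ✓]
5^2 ≡ 2 (mod 23)  [q = 11: ≢ 1 ✓]
Every test exponent gives a nontrivial residue, hence 5 generates the full group.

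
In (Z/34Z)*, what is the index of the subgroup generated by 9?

ord(9) | φ(34) = φ(2)·φ(17) = 1·16 = 16 = 2^4.
Divisors of 16: 1, 2, 4, 8, 16.
Check 9^d mod 34 for each divisor in increasing order:
9^1 ≡ 9 (mod 34)
9^2 ≡ 13 (mod 34)
9^4 ≡ 33 (mod 34)
9^8 ≡ 1 (mod 34) ✓
Thus |⟨9⟩| = ord(9) = 8.
Index = |(Z/34Z)^×| / |⟨9⟩| = 16 / 8 = 2.

2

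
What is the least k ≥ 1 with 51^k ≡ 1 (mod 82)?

Since 51 ∈ (Z/82Z)^×, its order divides φ(82) = φ(2)·φ(41) = 1·40 = 40 = 2^3 · 5.
Divisors of 40: 1, 2, 4, 5, 8, 10, 20, 40.
Compute 51^d (mod 82) for the divisors d until we hit 1:
51^1 ≡ 51 (mod 82)
51^2 ≡ 59 (mod 82)
51^4 ≡ 37 (mod 82)
51^5 ≡ 1 (mod 82) ✓
So ord_82(51) = 5.

5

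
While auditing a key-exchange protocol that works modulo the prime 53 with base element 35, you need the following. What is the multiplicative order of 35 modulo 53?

52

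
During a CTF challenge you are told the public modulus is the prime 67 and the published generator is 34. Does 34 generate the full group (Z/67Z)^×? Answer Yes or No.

Yes

φ(67) = 67 − 1 = 66 = 2 · 3 · 11.
An element g generates (Z/67Z)^× iff g^(66/q) ≢ 1 (mod 67) for each prime q ∈ {2, 3, 11}.
34^33 ≡ 66 (mod 67)  [q = 2: ≢ 1 ✓]
34^22 ≡ 29 (mod 67)  [q = 3: ≢ 1 ✓]
34^6 ≡ 22 (mod 67)  [q = 11: ≢ 1 ✓]
All checks pass, so 34 has order 66 and is a primitive root modulo 67.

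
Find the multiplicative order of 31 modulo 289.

ord(31) | φ(289) = φ(17^2) = 17·(17−1) = 272 = 2^4 · 17.
Divisors of 272: 1, 2, 4, 8, 16, 17, 34, 68, 136, 272.
Test each divisor d:
31^1 ≡ 31 (mod 289)
31^2 ≡ 94 (mod 289)
31^4 ≡ 166 (mod 289)
31^8 ≡ 101 (mod 289)
31^16 ≡ 86 (mod 289)
31^17 ≡ 65 (mod 289)
31^34 ≡ 179 (mod 289)
31^68 ≡ 251 (mod 289)
31^136 ≡ 288 (mod 289)
31^272 ≡ 1 (mod 289) ✓
The smallest such exponent is 272, so the order of 31 is 272.

272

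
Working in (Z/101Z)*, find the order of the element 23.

50

By Lagrange's theorem, ord_101(23) divides φ(101) = 101 − 1 = 100 = 2^2 · 5^2.
Divisors of 100: 1, 2, 4, 5, 10, 20, 25, 50, 100.
Evaluate successive powers at the divisors of 100:
23^1 ≡ 23 (mod 101)
23^2 ≡ 24 (mod 101)
23^4 ≡ 71 (mod 101)
23^5 ≡ 17 (mod 101)
23^10 ≡ 87 (mod 101)
23^20 ≡ 95 (mod 101)
23^25 ≡ 100 (mod 101)
23^50 ≡ 1 (mod 101) ✓
Therefore the multiplicative order of 23 modulo 101 is 50.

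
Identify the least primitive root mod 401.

3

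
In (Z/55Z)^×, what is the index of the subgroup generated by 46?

4

ord(46) | φ(55) = φ(5·11) = (5−1)·(11−1) = 4·10 = 40 = 2^3 · 5.
Divisors of 40: 1, 2, 4, 5, 8, 10, 20, 40.
Check 46^d mod 55 for each divisor in increasing order:
46^1 ≡ 46 (mod 55)
46^2 ≡ 26 (mod 55)
46^4 ≡ 16 (mod 55)
46^5 ≡ 21 (mod 55)
46^8 ≡ 36 (mod 55)
46^10 ≡ 1 (mod 55) ✓
So ord_55(46) = 10, hence |⟨46⟩| = 10.
[(Z/55Z)^× : ⟨46⟩] = 40/10 = 4.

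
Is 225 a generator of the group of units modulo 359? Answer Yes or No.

No

φ(359) = 359 − 1 = 358 = 2 · 179.
Test 225^(358/q) mod 359 for each prime factor q of 358:
225^179 ≡ 1 (mod 359)  [q = 2: ≡ 1 ✗]
225^2 ≡ 6 (mod 359)  [q = 179: ≢ 1 ✓]
Since 225^179 ≡ 1, the order of 225 divides 179 < 358, so 225 is not a primitive root.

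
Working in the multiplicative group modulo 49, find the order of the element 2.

21

The order of 2 must divide φ(49) = φ(7^2) = 7·(7−1) = 42 = 2 · 3 · 7.
Divisors of 42: 1, 2, 3, 6, 7, 14, 21, 42.
Test each divisor d:
2^1 ≡ 2 (mod 49)
2^2 ≡ 4 (mod 49)
2^3 ≡ 8 (mod 49)
2^6 ≡ 15 (mod 49)
2^7 ≡ 30 (mod 49)
2^14 ≡ 18 (mod 49)
2^21 ≡ 1 (mod 49) ✓
The smallest such exponent is 21, so the order of 2 is 21.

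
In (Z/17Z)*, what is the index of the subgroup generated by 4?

ord(4) | φ(17) = 17 − 1 = 16 = 2^4.
Divisors of 16: 1, 2, 4, 8, 16.
Compute 4^d (mod 17) for the divisors d until we hit 1:
4^1 ≡ 4
4^2 ≡ 16
4^4 ≡ 1
Thus |⟨4⟩| = ord(4) = 4.
The index is φ(17) / ord(4) = 16 / 4 = 4.

4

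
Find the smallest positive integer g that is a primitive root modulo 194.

5

φ(194) = φ(2)·φ(97) = 1·96 = 96 = 2^5 · 3.
Test candidates g = 2, 3, … against the prime factors q ∈ {2, 3} of φ(194): g is a generator iff g^(96/q) ≢ 1 for every such q.
g = 2: gcd(2, 194) = 2 > 1, not a unit — skip.
g = 3: 3^48 ≡ 1 — hits 1, so not a primitive root.
g = 4: gcd(4, 194) = 2 > 1, not a unit — skip.
g = 5: 5^48 ≡ 193; 5^32 ≡ 35 — none is 1, so 5 is a primitive root.
The smallest primitive root modulo 194 is 5.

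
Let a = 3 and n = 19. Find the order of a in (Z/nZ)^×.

18

By Lagrange's theorem, ord_19(3) divides φ(19) = 19 − 1 = 18 = 2 · 3^2.
Divisors of 18: 1, 2, 3, 6, 9, 18.
Compute 3^d (mod 19) for the divisors d until we hit 1:
3^1 ≡ 3 (mod 19)
3^2 ≡ 9 (mod 19)
3^3 ≡ 8 (mod 19)
3^6 ≡ 7 (mod 19)
3^9 ≡ 18 (mod 19)
3^18 ≡ 1 (mod 19) ✓
Therefore the multiplicative order of 3 modulo 19 is 18.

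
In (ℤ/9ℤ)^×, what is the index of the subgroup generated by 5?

1

The order of 5 must divide φ(9) = φ(3^2) = 3·(3−1) = 6 = 2 · 3.
Divisors of 6: 1, 2, 3, 6.
Evaluate successive powers at the divisors of 6:
5^1 ≡ 5 (mod 9)
5^2 ≡ 7 (mod 9)
5^3 ≡ 8 (mod 9)
5^6 ≡ 1 (mod 9) ✓
Thus |⟨5⟩| = ord(5) = 6.
[(Z/9Z)^× : ⟨5⟩] = 6/6 = 1.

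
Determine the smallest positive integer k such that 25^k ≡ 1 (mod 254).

By Lagrange's theorem, ord_254(25) divides φ(254) = φ(2)·φ(127) = 1·126 = 126 = 2 · 3^2 · 7.
Divisors of 126: 1, 2, 3, 6, 7, 9, 14, 18, 21, 42, 63, 126.
Compute 25^d (mod 254) for the divisors d until we hit 1:
25^1 ≡ 25 (mod 254)
25^2 ≡ 117 (mod 254)
25^3 ≡ 131 (mod 254)
25^6 ≡ 143 (mod 254)
25^7 ≡ 19 (mod 254)
25^9 ≡ 191 (mod 254)
25^14 ≡ 107 (mod 254)
25^18 ≡ 159 (mod 254)
25^21 ≡ 1 (mod 254) ✓
Therefore the multiplicative order of 25 modulo 254 is 21.

21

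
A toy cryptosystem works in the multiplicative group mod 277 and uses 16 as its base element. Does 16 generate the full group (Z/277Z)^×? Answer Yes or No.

No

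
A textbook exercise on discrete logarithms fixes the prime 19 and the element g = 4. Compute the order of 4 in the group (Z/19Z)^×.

9

Since 4 ∈ (Z/19Z)^×, its order divides φ(19) = 19 − 1 = 18 = 2 · 3^2.
Divisors of 18: 1, 2, 3, 6, 9, 18.
Compute 4^d (mod 19) for the divisors d until we hit 1:
4^1 ≡ 4 (mod 19)
4^2 ≡ 16 (mod 19)
4^3 ≡ 7 (mod 19)
4^6 ≡ 11 (mod 19)
4^9 ≡ 1 (mod 19) ✓
So ord_19(4) = 9.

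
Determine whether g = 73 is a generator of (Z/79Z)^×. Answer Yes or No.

No

φ(79) = 79 − 1 = 78 = 2 · 3 · 13.
An element g generates (Z/79Z)^× iff g^(78/q) ≢ 1 (mod 79) for each prime q ∈ {2, 3, 13}.
73^39 ≡ 1 (mod 79)  [q = 2: ≡ 1 ✗]
73^26 ≡ 55 (mod 79)  [q = 3: ≢ 1 ✓]
73^6 ≡ 46 (mod 79)  [q = 13: ≢ 1 ✓]
The check at q = 2 fails, so 73 generates a proper subgroup.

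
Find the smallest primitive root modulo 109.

6

φ(109) = 109 − 1 = 108 = 2^2 · 3^3.
g is a primitive root iff g^(108/q) ≢ 1 (mod 109) for each prime q ∈ {2, 3}.
g = 2: 2^54 ≡ 108; 2^36 ≡ 1 — hits 1, so not a primitive root.
g = 3: 3^54 ≡ 1 — hits 1, so not a primitive root.
g = 4: 4^54 ≡ 1 — hits 1, so not a primitive root.
g = 5: 5^54 ≡ 1 — hits 1, so not a primitive root.
g = 6: 6^54 ≡ 108; 6^36 ≡ 63 — none is 1, so 6 is a primitive root.
The smallest primitive root modulo 109 is 6.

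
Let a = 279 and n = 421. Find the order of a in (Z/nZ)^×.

5

ord(279) | φ(421) = 421 − 1 = 420 = 2^2 · 3 · 5 · 7.
Divisors of 420: 1, 2, 3, 4, 5, 6, 7, 10, 12, 14, 15, 20, 21, 28, 30, 35, 42, 60, 70, 84, 105, 140, 210, 420.
Compute 279^d (mod 421) for the divisors d until we hit 1:
279^1 ≡ 279
279^2 ≡ 377
279^3 ≡ 354
279^4 ≡ 252
279^5 ≡ 1
Hence ord(279) = 5.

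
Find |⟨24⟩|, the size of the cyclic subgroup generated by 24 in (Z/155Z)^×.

30

The order of 24 must divide φ(155) = φ(5·31) = (5−1)·(31−1) = 4·30 = 120 = 2^3 · 3 · 5.
Divisors of 120: 1, 2, 3, 4, 5, 6, 8, 10, 12, 15, 20, 24, 30, 40, 60, 120.
Check 24^d mod 155 for each divisor in increasing order:
24^1 ≡ 24
24^2 ≡ 111
24^3 ≡ 29
24^4 ≡ 76
24^5 ≡ 119
24^6 ≡ 66
24^8 ≡ 41
24^10 ≡ 56
24^12 ≡ 16
24^15 ≡ 154
24^20 ≡ 36
24^24 ≡ 101
24^30 ≡ 1
Therefore the multiplicative order of 24 modulo 155 is 30.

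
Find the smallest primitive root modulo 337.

φ(337) = 337 − 1 = 336 = 2^4 · 3 · 7.
g is a primitive root iff g^(336/q) ≢ 1 (mod 337) for each prime q ∈ {2, 3, 7}.
g = 2: 2^168 ≡ 1 — hits 1, so not a primitive root.
g = 3: 3^168 ≡ 1 — hits 1, so not a primitive root.
g = 4: 4^168 ≡ 1 — hits 1, so not a primitive root.
g = 5: 5^168 ≡ 336; 5^112 ≡ 1 — hits 1, so not a primitive root.
g = 6: 6^168 ≡ 1 — hits 1, so not a primitive root.
g = 7: 7^168 ≡ 1 — hits 1, so not a primitive root.
g = 8: 8^168 ≡ 1 — hits 1, so not a primitive root.
g = 9: 9^168 ≡ 1 — hits 1, so not a primitive root.
g = 10: 10^168 ≡ 336; 10^112 ≡ 128; 10^48 ≡ 175 — none is 1, so 10 is a primitive root.
So 10 is the smallest generator of (Z/337Z)^×.

10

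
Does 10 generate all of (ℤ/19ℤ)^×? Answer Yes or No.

φ(19) = 19 − 1 = 18 = 2 · 3^2.
An element g generates (Z/19Z)^× iff g^(18/q) ≢ 1 (mod 19) for each prime q ∈ {2, 3}.
10^9 ≡ 18 (mod 19)  [q = 2: ≢ 1 ✓]
10^6 ≡ 11 (mod 19)  [q = 3: ≢ 1 ✓]
All checks pass, so 10 has order 18 and is a primitive root modulo 19.

Yes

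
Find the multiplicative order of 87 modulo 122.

60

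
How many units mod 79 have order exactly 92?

0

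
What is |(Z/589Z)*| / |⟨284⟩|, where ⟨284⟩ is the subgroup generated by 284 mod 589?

By Lagrange's theorem, ord_589(284) divides φ(589) = φ(19·31) = (19−1)·(31−1) = 18·30 = 540 = 2^2 · 3^3 · 5.
Divisors of 540: 1, 2, 3, 4, 5, 6, 9, 10, 12, 15, 18, 20, 27, 30, 36, 45, 54, 60, 90, 108, 135, 180, 270, 540.
Evaluate successive powers at the divisors of 540:
284^1 ≡ 284
284^2 ≡ 552
284^3 ≡ 94
284^4 ≡ 191
284^5 ≡ 56
284^6 ≡ 1
The order of 284 is 6, so the subgroup it generates has 6 elements.
The index is φ(589) / ord(284) = 540 / 6 = 90.

90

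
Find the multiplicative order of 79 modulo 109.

108

ord(79) | φ(109) = 109 − 1 = 108 = 2^2 · 3^3.
Divisors of 108: 1, 2, 3, 4, 6, 9, 12, 18, 27, 36, 54, 108.
Test each divisor d:
79^1 ≡ 79
79^2 ≡ 28
79^3 ≡ 32
79^4 ≡ 21
79^6 ≡ 43
79^9 ≡ 68
79^12 ≡ 105
79^18 ≡ 46
79^27 ≡ 76
79^36 ≡ 45
79^54 ≡ 108
79^108 ≡ 1
Therefore the multiplicative order of 79 modulo 109 is 108.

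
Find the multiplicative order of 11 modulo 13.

Since 11 ∈ (Z/13Z)^×, its order divides φ(13) = 13 − 1 = 12 = 2^2 · 3.
Divisors of 12: 1, 2, 3, 4, 6, 12.
Check 11^d mod 13 for each divisor in increasing order:
11^1 ≡ 11 (mod 13)
11^2 ≡ 4 (mod 13)
11^3 ≡ 5 (mod 13)
11^4 ≡ 3 (mod 13)
11^6 ≡ 12 (mod 13)
11^12 ≡ 1 (mod 13) ✓
The smallest such exponent is 12, so the order of 11 is 12.

12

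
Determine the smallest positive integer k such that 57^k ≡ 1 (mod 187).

Since 57 ∈ (Z/187Z)^×, its order divides φ(187) = φ(11·17) = (11−1)·(17−1) = 10·16 = 160 = 2^5 · 5.
Divisors of 160: 1, 2, 4, 5, 8, 10, 16, 20, 32, 40, 80, 160.
Compute 57^d (mod 187) for the divisors d until we hit 1:
57^1 ≡ 57
57^2 ≡ 70
57^4 ≡ 38
57^5 ≡ 109
57^8 ≡ 135
57^10 ≡ 100
57^16 ≡ 86
57^20 ≡ 89
57^32 ≡ 103
57^40 ≡ 67
57^80 ≡ 1
Hence ord(57) = 80.

80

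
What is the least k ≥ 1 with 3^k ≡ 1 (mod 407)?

By Lagrange's theorem, ord_407(3) divides φ(407) = φ(11·37) = (11−1)·(37−1) = 10·36 = 360 = 2^3 · 3^2 · 5.
Divisors of 360: 1, 2, 3, 4, 5, 6, 8, 9, 10, 12, 15, 18, 20, 24, 30, 36, 40, 45, 60, 72, 90, 120, 180, 360.
Compute 3^d (mod 407) for the divisors d until we hit 1:
3^1 ≡ 3 (mod 407)
3^2 ≡ 9 (mod 407)
3^3 ≡ 27 (mod 407)
3^4 ≡ 81 (mod 407)
3^5 ≡ 243 (mod 407)
3^6 ≡ 322 (mod 407)
3^8 ≡ 49 (mod 407)
3^9 ≡ 147 (mod 407)
3^10 ≡ 34 (mod 407)
3^12 ≡ 306 (mod 407)
3^15 ≡ 122 (mod 407)
3^18 ≡ 38 (mod 407)
3^20 ≡ 342 (mod 407)
3^24 ≡ 26 (mod 407)
3^30 ≡ 232 (mod 407)
3^36 ≡ 223 (mod 407)
3^40 ≡ 155 (mod 407)
3^45 ≡ 221 (mod 407)
3^60 ≡ 100 (mod 407)
3^72 ≡ 75 (mod 407)
3^90 ≡ 1 (mod 407) ✓
So ord_407(3) = 90.

90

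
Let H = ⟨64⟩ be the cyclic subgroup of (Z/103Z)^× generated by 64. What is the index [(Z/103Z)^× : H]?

Since 64 ∈ (Z/103Z)^×, its order divides φ(103) = 103 − 1 = 102 = 2 · 3 · 17.
Divisors of 102: 1, 2, 3, 6, 17, 34, 51, 102.
Compute 64^d (mod 103) for the divisors d until we hit 1:
64^1 ≡ 64 (mod 103)
64^2 ≡ 79 (mod 103)
64^3 ≡ 9 (mod 103)
64^6 ≡ 81 (mod 103)
64^17 ≡ 1 (mod 103) ✓
So ord_103(64) = 17, hence |⟨64⟩| = 17.
The index is φ(103) / ord(64) = 102 / 17 = 6.

6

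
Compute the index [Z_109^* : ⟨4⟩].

Since 4 ∈ (Z/109Z)^×, its order divides φ(109) = 109 − 1 = 108 = 2^2 · 3^3.
Divisors of 108: 1, 2, 3, 4, 6, 9, 12, 18, 27, 36, 54, 108.
Evaluate successive powers at the divisors of 108:
4^1 ≡ 4 (mod 109)
4^2 ≡ 16 (mod 109)
4^3 ≡ 64 (mod 109)
4^4 ≡ 38 (mod 109)
4^6 ≡ 63 (mod 109)
4^9 ≡ 108 (mod 109)
4^12 ≡ 45 (mod 109)
4^18 ≡ 1 (mod 109) ✓
Thus |⟨4⟩| = ord(4) = 18.
Index = |(Z/109Z)^×| / |⟨4⟩| = 108 / 18 = 6.

6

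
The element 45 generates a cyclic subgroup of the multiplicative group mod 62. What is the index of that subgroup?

2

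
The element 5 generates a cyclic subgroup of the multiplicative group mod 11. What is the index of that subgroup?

By Lagrange's theorem, ord_11(5) divides φ(11) = 11 − 1 = 10 = 2 · 5.
Divisors of 10: 1, 2, 5, 10.
Compute 5^d (mod 11) for the divisors d until we hit 1:
5^1 ≡ 5 (mod 11)
5^2 ≡ 3 (mod 11)
5^5 ≡ 1 (mod 11) ✓
So ord_11(5) = 5, hence |⟨5⟩| = 5.
[(Z/11Z)^× : ⟨5⟩] = 10/5 = 2.

2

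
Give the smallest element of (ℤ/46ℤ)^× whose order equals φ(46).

5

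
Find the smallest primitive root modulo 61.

φ(61) = 61 − 1 = 60 = 2^2 · 3 · 5.
g is a primitive root iff g^(60/q) ≢ 1 (mod 61) for each prime q ∈ {2, 3, 5}.
g = 2: 2^30 ≡ 60; 2^20 ≡ 47; 2^12 ≡ 9 — none is 1, so 2 is a primitive root.
The smallest primitive root modulo 61 is 2.

2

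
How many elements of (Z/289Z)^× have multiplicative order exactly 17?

φ(289) = φ(17^2) = 17·(17−1) = 272 = 2^4 · 17.
Since (Z/289Z)^× is cyclic of order 272, the number of elements of order d is φ(d) when d | 272 and 0 otherwise.
17 | 272, and φ(17) = 17 − 1 = 16.

16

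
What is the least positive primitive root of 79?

3

φ(79) = 79 − 1 = 78 = 2 · 3 · 13.
g is a primitive root iff g^(78/q) ≢ 1 (mod 79) for each prime q ∈ {2, 3, 13}.
g = 2: 2^39 ≡ 1 — hits 1, so not a primitive root.
g = 3: 3^39 ≡ 78; 3^26 ≡ 23; 3^6 ≡ 18 — none is 1, so 3 is a primitive root.
So 3 is the smallest generator of (Z/79Z)^×.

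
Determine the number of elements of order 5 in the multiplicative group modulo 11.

φ(11) = 11 − 1 = 10 = 2 · 5.
Since (Z/11Z)^× is cyclic of order 10, the number of elements of order d is φ(d) when d | 10 and 0 otherwise.
5 | 10, and φ(5) = 5 − 1 = 4.

4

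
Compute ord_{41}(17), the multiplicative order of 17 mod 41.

40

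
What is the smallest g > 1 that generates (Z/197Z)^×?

φ(197) = 197 − 1 = 196 = 2^2 · 7^2.
g is a primitive root iff g^(196/q) ≢ 1 (mod 197) for each prime q ∈ {2, 7}.
g = 2: 2^98 ≡ 196; 2^28 ≡ 104 — none is 1, so 2 is a primitive root.
The smallest primitive root modulo 197 is 2.

2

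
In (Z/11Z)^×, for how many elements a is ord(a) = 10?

4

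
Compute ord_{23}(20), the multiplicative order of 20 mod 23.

22

Since 20 ∈ (Z/23Z)^×, its order divides φ(23) = 23 − 1 = 22 = 2 · 11.
Divisors of 22: 1, 2, 11, 22.
Test each divisor d:
20^1 ≡ 20 (mod 23)
20^2 ≡ 9 (mod 23)
20^11 ≡ 22 (mod 23)
20^22 ≡ 1 (mod 23) ✓
So ord_23(20) = 22.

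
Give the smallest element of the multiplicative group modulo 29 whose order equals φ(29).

2

φ(29) = 29 − 1 = 28 = 2^2 · 7.
Test candidates g = 2, 3, … against the prime factors q ∈ {2, 7} of φ(29): g is a generator iff g^(28/q) ≢ 1 for every such q.
g = 2: 2^14 ≡ 28; 2^4 ≡ 16 — none is 1, so 2 is a primitive root.
The smallest primitive root modulo 29 is 2.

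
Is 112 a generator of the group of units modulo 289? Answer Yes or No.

Yes

φ(289) = φ(17^2) = 17·(17−1) = 272 = 2^4 · 17.
It suffices to check that the order of 112 is not a proper divisor of 272: compute 112^(272/q) for q ∈ {2, 17}.
112^136 ≡ 288 (mod 289)  [q = 2: ≢ 1 ✓]
112^16 ≡ 69 (mod 289)  [q = 17: ≢ 1 ✓]
Every test exponent gives a nontrivial residue, hence 112 generates the full group.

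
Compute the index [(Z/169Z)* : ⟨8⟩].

ord(8) | φ(169) = φ(13^2) = 13·(13−1) = 156 = 2^2 · 3 · 13.
Divisors of 156: 1, 2, 3, 4, 6, 12, 13, 26, 39, 52, 78, 156.
Evaluate successive powers at the divisors of 156:
8^1 ≡ 8 (mod 169)
8^2 ≡ 64 (mod 169)
8^3 ≡ 5 (mod 169)
8^4 ≡ 40 (mod 169)
8^6 ≡ 25 (mod 169)
8^12 ≡ 118 (mod 169)
8^13 ≡ 99 (mod 169)
8^26 ≡ 168 (mod 169)
8^39 ≡ 70 (mod 169)
8^52 ≡ 1 (mod 169) ✓
The order of 8 is 52, so the subgroup it generates has 52 elements.
The index is φ(169) / ord(8) = 156 / 52 = 3.

3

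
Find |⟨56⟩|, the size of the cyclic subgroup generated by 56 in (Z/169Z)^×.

Since 56 ∈ (Z/169Z)^×, its order divides φ(169) = φ(13^2) = 13·(13−1) = 156 = 2^2 · 3 · 13.
Divisors of 156: 1, 2, 3, 4, 6, 12, 13, 26, 39, 52, 78, 156.
Evaluate successive powers at the divisors of 156:
56^1 ≡ 56 (mod 169)
56^2 ≡ 94 (mod 169)
56^3 ≡ 25 (mod 169)
56^4 ≡ 48 (mod 169)
56^6 ≡ 118 (mod 169)
56^12 ≡ 66 (mod 169)
56^13 ≡ 147 (mod 169)
56^26 ≡ 146 (mod 169)
56^39 ≡ 168 (mod 169)
56^52 ≡ 22 (mod 169)
56^78 ≡ 1 (mod 169) ✓
So ord_169(56) = 78.

78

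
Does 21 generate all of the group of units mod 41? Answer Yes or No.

No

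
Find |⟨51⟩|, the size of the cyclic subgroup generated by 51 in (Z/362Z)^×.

60

By Lagrange's theorem, ord_362(51) divides φ(362) = φ(2)·φ(181) = 1·180 = 180 = 2^2 · 3^2 · 5.
Divisors of 180: 1, 2, 3, 4, 5, 6, 9, 10, 12, 15, 18, 20, 30, 36, 45, 60, 90, 180.
Test each divisor d:
51^1 ≡ 51
51^2 ≡ 67
51^3 ≡ 159
51^4 ≡ 145
51^5 ≡ 155
51^6 ≡ 303
51^9 ≡ 31
51^10 ≡ 133
51^12 ≡ 223
51^15 ≡ 343
51^18 ≡ 237
51^20 ≡ 313
51^30 ≡ 361
51^36 ≡ 59
51^45 ≡ 19
51^60 ≡ 1
Therefore the multiplicative order of 51 modulo 362 is 60.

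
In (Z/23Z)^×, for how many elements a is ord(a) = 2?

1

φ(23) = 23 − 1 = 22 = 2 · 11.
(Z/23Z)^× is cyclic (|G| = 22); a cyclic group of order m has exactly φ(d) elements of each order d | m, and none otherwise.
2 | 22, and φ(2) = 2 − 1 = 1.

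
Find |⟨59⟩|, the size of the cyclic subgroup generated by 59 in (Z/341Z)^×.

By Lagrange's theorem, ord_341(59) divides φ(341) = φ(11·31) = (11−1)·(31−1) = 10·30 = 300 = 2^2 · 3 · 5^2.
Divisors of 300: 1, 2, 3, 4, 5, 6, 10, 12, 15, 20, 25, 30, 50, 60, 75, 100, 150, 300.
Check 59^d mod 341 for each divisor in increasing order:
59^1 ≡ 59
59^2 ≡ 71
59^3 ≡ 97
59^4 ≡ 267
59^5 ≡ 67
59^6 ≡ 202
59^10 ≡ 56
59^12 ≡ 225
59^15 ≡ 1
So ord_341(59) = 15.

15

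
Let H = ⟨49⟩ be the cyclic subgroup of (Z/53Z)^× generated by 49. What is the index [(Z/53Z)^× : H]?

By Lagrange's theorem, ord_53(49) divides φ(53) = 53 − 1 = 52 = 2^2 · 13.
Divisors of 52: 1, 2, 4, 13, 26, 52.
Evaluate successive powers at the divisors of 52:
49^1 ≡ 49 (mod 53)
49^2 ≡ 16 (mod 53)
49^4 ≡ 44 (mod 53)
49^13 ≡ 1 (mod 53) ✓
So ord_53(49) = 13, hence |⟨49⟩| = 13.
Index = |(Z/53Z)^×| / |⟨49⟩| = 52 / 13 = 4.

4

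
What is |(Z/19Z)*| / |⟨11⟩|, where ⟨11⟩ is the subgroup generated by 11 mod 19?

6

The order of 11 must divide φ(19) = 19 − 1 = 18 = 2 · 3^2.
Divisors of 18: 1, 2, 3, 6, 9, 18.
Compute 11^d (mod 19) for the divisors d until we hit 1:
11^1 ≡ 11 (mod 19)
11^2 ≡ 7 (mod 19)
11^3 ≡ 1 (mod 19) ✓
Thus |⟨11⟩| = ord(11) = 3.
Index = |(Z/19Z)^×| / |⟨11⟩| = 18 / 3 = 6.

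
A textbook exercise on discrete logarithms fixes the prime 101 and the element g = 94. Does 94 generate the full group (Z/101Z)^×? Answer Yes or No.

Yes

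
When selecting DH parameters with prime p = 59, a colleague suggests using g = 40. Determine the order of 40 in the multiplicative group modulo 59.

58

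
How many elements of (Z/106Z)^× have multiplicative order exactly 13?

12

φ(106) = φ(2)·φ(53) = 1·52 = 52 = 2^2 · 13.
Since (Z/106Z)^× is cyclic of order 52, the number of elements of order d is φ(d) when d | 52 and 0 otherwise.
13 | 52, and φ(13) = 13 − 1 = 12.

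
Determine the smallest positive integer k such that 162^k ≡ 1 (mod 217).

Since 162 ∈ (Z/217Z)^×, its order divides φ(217) = φ(7·31) = (7−1)·(31−1) = 6·30 = 180 = 2^2 · 3^2 · 5.
Divisors of 180: 1, 2, 3, 4, 5, 6, 9, 10, 12, 15, 18, 20, 30, 36, 45, 60, 90, 180.
Check 162^d mod 217 for each divisor in increasing order:
162^1 ≡ 162 (mod 217)
162^2 ≡ 204 (mod 217)
162^3 ≡ 64 (mod 217)
162^4 ≡ 169 (mod 217)
162^5 ≡ 36 (mod 217)
162^6 ≡ 190 (mod 217)
162^9 ≡ 8 (mod 217)
162^10 ≡ 211 (mod 217)
162^12 ≡ 78 (mod 217)
162^15 ≡ 1 (mod 217) ✓
Hence ord(162) = 15.

15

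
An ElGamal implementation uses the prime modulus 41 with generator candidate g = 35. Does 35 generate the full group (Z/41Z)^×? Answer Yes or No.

Yes

φ(41) = 41 − 1 = 40 = 2^3 · 5.
An element g generates (Z/41Z)^× iff g^(40/q) ≢ 1 (mod 41) for each prime q ∈ {2, 5}.
35^20 ≡ 40 (mod 41)  [q = 2: ≢ 1 ✓]
35^8 ≡ 10 (mod 41)  [q = 5: ≢ 1 ✓]
All checks pass, so 35 has order 40 and is a primitive root modulo 41.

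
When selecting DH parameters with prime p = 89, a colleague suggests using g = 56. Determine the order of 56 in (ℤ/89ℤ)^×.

88

The order of 56 must divide φ(89) = 89 − 1 = 88 = 2^3 · 11.
Divisors of 88: 1, 2, 4, 8, 11, 22, 44, 88.
Evaluate successive powers at the divisors of 88:
56^1 ≡ 56
56^2 ≡ 21
56^4 ≡ 85
56^8 ≡ 16
56^11 ≡ 37
56^22 ≡ 34
56^44 ≡ 88
56^88 ≡ 1
Therefore the multiplicative order of 56 modulo 89 is 88.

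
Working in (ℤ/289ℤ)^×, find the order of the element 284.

272

Since 284 ∈ (Z/289Z)^×, its order divides φ(289) = φ(17^2) = 17·(17−1) = 272 = 2^4 · 17.
Divisors of 272: 1, 2, 4, 8, 16, 17, 34, 68, 136, 272.
Check 284^d mod 289 for each divisor in increasing order:
284^1 ≡ 284 (mod 289)
284^2 ≡ 25 (mod 289)
284^4 ≡ 47 (mod 289)
284^8 ≡ 186 (mod 289)
284^16 ≡ 205 (mod 289)
284^17 ≡ 131 (mod 289)
284^34 ≡ 110 (mod 289)
284^68 ≡ 251 (mod 289)
284^136 ≡ 288 (mod 289)
284^272 ≡ 1 (mod 289) ✓
So ord_289(284) = 272.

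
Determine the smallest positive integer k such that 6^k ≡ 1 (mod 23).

ord(6) | φ(23) = 23 − 1 = 22 = 2 · 11.
Divisors of 22: 1, 2, 11, 22.
Check 6^d mod 23 for each divisor in increasing order:
6^1 ≡ 6 (mod 23)
6^2 ≡ 13 (mod 23)
6^11 ≡ 1 (mod 23) ✓
Hence ord(6) = 11.

11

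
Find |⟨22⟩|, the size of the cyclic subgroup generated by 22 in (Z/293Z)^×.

Since 22 ∈ (Z/293Z)^×, its order divides φ(293) = 293 − 1 = 292 = 2^2 · 73.
Divisors of 292: 1, 2, 4, 73, 146, 292.
Test each divisor d:
22^1 ≡ 22
22^2 ≡ 191
22^4 ≡ 149
22^73 ≡ 1
The smallest such exponent is 73, so the order of 22 is 73.

73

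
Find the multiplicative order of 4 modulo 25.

By Lagrange's theorem, ord_25(4) divides φ(25) = φ(5^2) = 5·(5−1) = 20 = 2^2 · 5.
Divisors of 20: 1, 2, 4, 5, 10, 20.
Check 4^d mod 25 for each divisor in increasing order:
4^1 ≡ 4
4^2 ≡ 16
4^4 ≡ 6
4^5 ≡ 24
4^10 ≡ 1
Hence ord(4) = 10.

10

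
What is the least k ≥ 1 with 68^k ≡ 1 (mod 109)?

ord(68) | φ(109) = 109 − 1 = 108 = 2^2 · 3^3.
Divisors of 108: 1, 2, 3, 4, 6, 9, 12, 18, 27, 36, 54, 108.
Evaluate successive powers at the divisors of 108:
68^1 ≡ 68 (mod 109)
68^2 ≡ 46 (mod 109)
68^3 ≡ 76 (mod 109)
68^4 ≡ 45 (mod 109)
68^6 ≡ 108 (mod 109)
68^9 ≡ 33 (mod 109)
68^12 ≡ 1 (mod 109) ✓
Therefore the multiplicative order of 68 modulo 109 is 12.

12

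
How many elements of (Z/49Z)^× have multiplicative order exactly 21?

12

φ(49) = φ(7^2) = 7·(7−1) = 42 = 2 · 3 · 7.
In a cyclic group of order 42, there are φ(d) elements of order d for each divisor d of 42, and zero for non-divisors.
21 = 3 · 7 divides 42, and φ(21) = 12.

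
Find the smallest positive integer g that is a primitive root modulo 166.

5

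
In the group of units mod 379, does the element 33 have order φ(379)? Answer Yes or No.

No

φ(379) = 379 − 1 = 378 = 2 · 3^3 · 7.
An element g generates (Z/379Z)^× iff g^(378/q) ≢ 1 (mod 379) for each prime q ∈ {2, 3, 7}.
33^189 ≡ 1 (mod 379)  [q = 2: ≡ 1 ✗]
33^126 ≡ 1 (mod 379)  [q = 3: ≡ 1 ✗]
33^54 ≡ 195 (mod 379)  [q = 7: ≢ 1 ✓]
Since 33^189 ≡ 1, the order of 33 divides 189 < 378, so 33 is not a primitive root.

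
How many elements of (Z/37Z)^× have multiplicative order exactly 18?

φ(37) = 37 − 1 = 36 = 2^2 · 3^2.
In a cyclic group of order 36, there are φ(d) elements of order d for each divisor d of 36, and zero for non-divisors.
18 = 2 · 3^2 divides 36, and φ(18) = 6.

6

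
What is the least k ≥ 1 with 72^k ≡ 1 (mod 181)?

36

ord(72) | φ(181) = 181 − 1 = 180 = 2^2 · 3^2 · 5.
Divisors of 180: 1, 2, 3, 4, 5, 6, 9, 10, 12, 15, 18, 20, 30, 36, 45, 60, 90, 180.
Check 72^d mod 181 for each divisor in increasing order:
72^1 ≡ 72 (mod 181)
72^2 ≡ 116 (mod 181)
72^3 ≡ 26 (mod 181)
72^4 ≡ 62 (mod 181)
72^5 ≡ 120 (mod 181)
72^6 ≡ 133 (mod 181)
72^9 ≡ 19 (mod 181)
72^10 ≡ 101 (mod 181)
72^12 ≡ 132 (mod 181)
72^15 ≡ 174 (mod 181)
72^18 ≡ 180 (mod 181)
72^20 ≡ 65 (mod 181)
72^30 ≡ 49 (mod 181)
72^36 ≡ 1 (mod 181) ✓
The smallest such exponent is 36, so the order of 72 is 36.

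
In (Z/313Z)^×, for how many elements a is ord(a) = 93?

0

φ(313) = 313 − 1 = 312 = 2^3 · 3 · 13.
In a cyclic group of order 312, there are φ(d) elements of order d for each divisor d of 312, and zero for non-divisors.
93 does not divide 312, so no element of (Z/313Z)^× has order 93.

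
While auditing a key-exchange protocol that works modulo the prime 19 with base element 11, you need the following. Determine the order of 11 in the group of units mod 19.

3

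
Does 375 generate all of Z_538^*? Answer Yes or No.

φ(538) = φ(2)·φ(269) = 1·268 = 268 = 2^2 · 67.
It suffices to check that the order of 375 is not a proper divisor of 268: compute 375^(268/q) for q ∈ {2, 67}.
375^134 ≡ 537 (mod 538)  [q = 2: ≢ 1 ✓]
375^4 ≡ 347 (mod 538)  [q = 67: ≢ 1 ✓]
All checks pass, so 375 has order 268 and is a primitive root modulo 538.

Yes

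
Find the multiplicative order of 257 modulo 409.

136

By Lagrange's theorem, ord_409(257) divides φ(409) = 409 − 1 = 408 = 2^3 · 3 · 17.
Divisors of 408: 1, 2, 3, 4, 6, 8, 12, 17, 24, 34, 51, 68, 102, 136, 204, 408.
Evaluate successive powers at the divisors of 408:
257^1 ≡ 257 (mod 409)
257^2 ≡ 200 (mod 409)
257^3 ≡ 275 (mod 409)
257^4 ≡ 327 (mod 409)
257^6 ≡ 369 (mod 409)
257^8 ≡ 180 (mod 409)
257^12 ≡ 373 (mod 409)
257^17 ≡ 378 (mod 409)
257^24 ≡ 69 (mod 409)
257^34 ≡ 143 (mod 409)
257^51 ≡ 66 (mod 409)
257^68 ≡ 408 (mod 409)
257^102 ≡ 266 (mod 409)
257^136 ≡ 1 (mod 409) ✓
So ord_409(257) = 136.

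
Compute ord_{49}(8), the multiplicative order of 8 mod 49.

7

ord(8) | φ(49) = φ(7^2) = 7·(7−1) = 42 = 2 · 3 · 7.
Divisors of 42: 1, 2, 3, 6, 7, 14, 21, 42.
Test each divisor d:
8^1 ≡ 8 (mod 49)
8^2 ≡ 15 (mod 49)
8^3 ≡ 22 (mod 49)
8^6 ≡ 43 (mod 49)
8^7 ≡ 1 (mod 49) ✓
Hence ord(8) = 7.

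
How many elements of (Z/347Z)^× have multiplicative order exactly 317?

φ(347) = 347 − 1 = 346 = 2 · 173.
Since (Z/347Z)^× is cyclic of order 346, the number of elements of order d is φ(d) when d | 346 and 0 otherwise.
317 does not divide 346, so no element of (Z/347Z)^× has order 317.

0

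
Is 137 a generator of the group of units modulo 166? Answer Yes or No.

φ(166) = φ(2)·φ(83) = 1·82 = 82 = 2 · 41.
An element g generates (Z/166Z)^× iff g^(82/q) ≢ 1 (mod 166) for each prime q ∈ {2, 41}.
137^41 ≡ 165 (mod 166)  [q = 2: ≢ 1 ✓]
137^2 ≡ 11 (mod 166)  [q = 41: ≢ 1 ✓]
None equal 1, so ord_166(137) = 82: 137 is a primitive root.

Yes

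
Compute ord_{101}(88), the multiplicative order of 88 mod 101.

25

The order of 88 must divide φ(101) = 101 − 1 = 100 = 2^2 · 5^2.
Divisors of 100: 1, 2, 4, 5, 10, 20, 25, 50, 100.
Check 88^d mod 101 for each divisor in increasing order:
88^1 ≡ 88 (mod 101)
88^2 ≡ 68 (mod 101)
88^4 ≡ 79 (mod 101)
88^5 ≡ 84 (mod 101)
88^10 ≡ 87 (mod 101)
88^20 ≡ 95 (mod 101)
88^25 ≡ 1 (mod 101) ✓
So ord_101(88) = 25.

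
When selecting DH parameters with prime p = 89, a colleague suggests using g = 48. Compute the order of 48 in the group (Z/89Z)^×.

By Lagrange's theorem, ord_89(48) divides φ(89) = 89 − 1 = 88 = 2^3 · 11.
Divisors of 88: 1, 2, 4, 8, 11, 22, 44, 88.
Test each divisor d:
48^1 ≡ 48 (mod 89)
48^2 ≡ 79 (mod 89)
48^4 ≡ 11 (mod 89)
48^8 ≡ 32 (mod 89)
48^11 ≡ 37 (mod 89)
48^22 ≡ 34 (mod 89)
48^44 ≡ 88 (mod 89)
48^88 ≡ 1 (mod 89) ✓
So ord_89(48) = 88.

88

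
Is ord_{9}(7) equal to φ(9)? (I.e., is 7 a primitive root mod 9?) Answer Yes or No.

φ(9) = φ(3^2) = 3·(3−1) = 6 = 2 · 3.
Test 7^(6/q) mod 9 for each prime factor q of 6:
7^3 ≡ 1 (mod 9)  [q = 2: ≡ 1 ✗]
7^2 ≡ 4 (mod 9)  [q = 3: ≢ 1 ✓]
Since 7^3 ≡ 1, the order of 7 divides 3 < 6, so 7 is not a primitive root.

No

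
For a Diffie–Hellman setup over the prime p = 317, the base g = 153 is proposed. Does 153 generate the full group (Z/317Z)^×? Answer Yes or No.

Yes

φ(317) = 317 − 1 = 316 = 2^2 · 79.
153 is a primitive root mod 317 iff 153^(φ(317)/q) ≢ 1 for every prime q | φ(317), i.e. q ∈ {2, 79}.
153^158 ≡ 316 (mod 317)  [q = 2: ≢ 1 ✓]
153^4 ≡ 182 (mod 317)  [q = 79: ≢ 1 ✓]
Every test exponent gives a nontrivial residue, hence 153 generates the full group.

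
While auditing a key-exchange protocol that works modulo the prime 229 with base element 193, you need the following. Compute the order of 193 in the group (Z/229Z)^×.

57

The order of 193 must divide φ(229) = 229 − 1 = 228 = 2^2 · 3 · 19.
Divisors of 228: 1, 2, 3, 4, 6, 12, 19, 38, 57, 76, 114, 228.
Check 193^d mod 229 for each divisor in increasing order:
193^1 ≡ 193
193^2 ≡ 151
193^3 ≡ 60
193^4 ≡ 130
193^6 ≡ 165
193^12 ≡ 203
193^19 ≡ 94
193^38 ≡ 134
193^57 ≡ 1
The smallest such exponent is 57, so the order of 193 is 57.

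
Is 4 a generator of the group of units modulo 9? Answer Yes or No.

No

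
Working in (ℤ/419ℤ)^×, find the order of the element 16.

The order of 16 must divide φ(419) = 419 − 1 = 418 = 2 · 11 · 19.
Divisors of 418: 1, 2, 11, 19, 22, 38, 209, 418.
Test each divisor d:
16^1 ≡ 16 (mod 419)
16^2 ≡ 256 (mod 419)
16^11 ≡ 7 (mod 419)
16^19 ≡ 102 (mod 419)
16^22 ≡ 49 (mod 419)
16^38 ≡ 348 (mod 419)
16^209 ≡ 1 (mod 419) ✓
So ord_419(16) = 209.

209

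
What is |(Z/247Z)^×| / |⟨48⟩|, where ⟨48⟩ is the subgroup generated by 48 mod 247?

12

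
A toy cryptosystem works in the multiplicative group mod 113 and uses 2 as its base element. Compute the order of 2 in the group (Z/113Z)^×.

ord(2) | φ(113) = 113 − 1 = 112 = 2^4 · 7.
Divisors of 112: 1, 2, 4, 7, 8, 14, 16, 28, 56, 112.
Compute 2^d (mod 113) for the divisors d until we hit 1:
2^1 ≡ 2 (mod 113)
2^2 ≡ 4 (mod 113)
2^4 ≡ 16 (mod 113)
2^7 ≡ 15 (mod 113)
2^8 ≡ 30 (mod 113)
2^14 ≡ 112 (mod 113)
2^16 ≡ 109 (mod 113)
2^28 ≡ 1 (mod 113) ✓
Hence ord(2) = 28.

28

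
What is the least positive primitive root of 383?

5

φ(383) = 383 − 1 = 382 = 2 · 191.
g is a primitive root iff g^(382/q) ≢ 1 (mod 383) for each prime q ∈ {2, 191}.
g = 2: 2^191 ≡ 1 — hits 1, so not a primitive root.
g = 3: 3^191 ≡ 1 — hits 1, so not a primitive root.
g = 4: 4^191 ≡ 1 — hits 1, so not a primitive root.
g = 5: 5^191 ≡ 382; 5^2 ≡ 25 — none is 1, so 5 is a primitive root.
So 5 is the smallest generator of (Z/383Z)^×.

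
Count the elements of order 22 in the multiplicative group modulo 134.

10

φ(134) = φ(2)·φ(67) = 1·66 = 66 = 2 · 3 · 11.
In a cyclic group of order 66, there are φ(d) elements of order d for each divisor d of 66, and zero for non-divisors.
22 = 2 · 11 divides 66, and φ(22) = 10.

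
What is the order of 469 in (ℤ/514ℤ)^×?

Since 469 ∈ (Z/514Z)^×, its order divides φ(514) = φ(2)·φ(257) = 1·256 = 256 = 2^8.
Divisors of 256: 1, 2, 4, 8, 16, 32, 64, 128, 256.
Evaluate successive powers at the divisors of 256:
469^1 ≡ 469 (mod 514)
469^2 ≡ 483 (mod 514)
469^4 ≡ 447 (mod 514)
469^8 ≡ 377 (mod 514)
469^16 ≡ 265 (mod 514)
469^32 ≡ 321 (mod 514)
469^64 ≡ 241 (mod 514)
469^128 ≡ 513 (mod 514)
469^256 ≡ 1 (mod 514) ✓
Therefore the multiplicative order of 469 modulo 514 is 256.

256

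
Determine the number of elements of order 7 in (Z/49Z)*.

φ(49) = φ(7^2) = 7·(7−1) = 42 = 2 · 3 · 7.
In a cyclic group of order 42, there are φ(d) elements of order d for each divisor d of 42, and zero for non-divisors.
7 | 42, and φ(7) = 7 − 1 = 6.

6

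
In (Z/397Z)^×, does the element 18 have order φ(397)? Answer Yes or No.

Yes

φ(397) = 397 − 1 = 396 = 2^2 · 3^2 · 11.
Test 18^(396/q) mod 397 for each prime factor q of 396:
18^198 ≡ 396 (mod 397)  [q = 2: ≢ 1 ✓]
18^132 ≡ 362 (mod 397)  [q = 3: ≢ 1 ✓]
18^36 ≡ 333 (mod 397)  [q = 11: ≢ 1 ✓]
Every test exponent gives a nontrivial residue, hence 18 generates the full group.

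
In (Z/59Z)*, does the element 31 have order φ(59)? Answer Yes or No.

φ(59) = 59 − 1 = 58 = 2 · 29.
An element g generates (Z/59Z)^× iff g^(58/q) ≢ 1 (mod 59) for each prime q ∈ {2, 29}.
31^29 ≡ 58 (mod 59)  [q = 2: ≢ 1 ✓]
31^2 ≡ 17 (mod 59)  [q = 29: ≢ 1 ✓]
Every test exponent gives a nontrivial residue, hence 31 generates the full group.

Yes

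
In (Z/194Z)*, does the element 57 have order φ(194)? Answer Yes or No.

Yes

φ(194) = φ(2)·φ(97) = 1·96 = 96 = 2^5 · 3.
57 is a primitive root mod 194 iff 57^(φ(194)/q) ≢ 1 for every prime q | φ(194), i.e. q ∈ {2, 3}.
57^48 ≡ 193 (mod 194)  [q = 2: ≢ 1 ✓]
57^32 ≡ 35 (mod 194)  [q = 3: ≢ 1 ✓]
All checks pass, so 57 has order 96 and is a primitive root modulo 194.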